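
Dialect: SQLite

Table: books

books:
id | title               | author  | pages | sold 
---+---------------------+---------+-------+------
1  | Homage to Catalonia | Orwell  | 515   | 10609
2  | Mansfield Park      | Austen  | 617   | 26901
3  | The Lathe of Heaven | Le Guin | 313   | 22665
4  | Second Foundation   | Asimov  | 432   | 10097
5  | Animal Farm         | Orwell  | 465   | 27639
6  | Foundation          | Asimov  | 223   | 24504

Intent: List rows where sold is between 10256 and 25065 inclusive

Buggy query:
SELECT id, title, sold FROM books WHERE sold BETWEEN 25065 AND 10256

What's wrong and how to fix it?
Bug: The bounds are reversed; BETWEEN a AND b requires a <= b to match anything

Fix: Write BETWEEN 10256 AND 25065

Corrected query:
SELECT id, title, sold FROM books WHERE sold BETWEEN 10256 AND 25065

Result:
id | title               | sold 
---+---------------------+------
1  | Homage to Catalonia | 10609
3  | The Lathe of Heaven | 22665
6  | Foundation          | 24504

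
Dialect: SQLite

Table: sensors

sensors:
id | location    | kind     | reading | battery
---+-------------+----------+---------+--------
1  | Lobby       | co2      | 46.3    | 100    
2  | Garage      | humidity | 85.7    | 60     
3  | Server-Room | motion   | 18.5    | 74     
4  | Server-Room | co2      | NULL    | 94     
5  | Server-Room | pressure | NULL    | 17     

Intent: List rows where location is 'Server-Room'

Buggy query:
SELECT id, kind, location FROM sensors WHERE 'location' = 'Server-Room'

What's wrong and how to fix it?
Bug: Single quotes denote string literals in SQL; the column name is being compared as a constant string

Fix: Remove the quotes around the column name (or use double quotes for an identifier)

Corrected query:
SELECT id, kind, location FROM sensors WHERE location = 'Server-Room'

Result:
id | kind     | location   
---+----------+------------
3  | motion   | Server-Room
4  | co2      | Server-Room
5  | pressure | Server-Room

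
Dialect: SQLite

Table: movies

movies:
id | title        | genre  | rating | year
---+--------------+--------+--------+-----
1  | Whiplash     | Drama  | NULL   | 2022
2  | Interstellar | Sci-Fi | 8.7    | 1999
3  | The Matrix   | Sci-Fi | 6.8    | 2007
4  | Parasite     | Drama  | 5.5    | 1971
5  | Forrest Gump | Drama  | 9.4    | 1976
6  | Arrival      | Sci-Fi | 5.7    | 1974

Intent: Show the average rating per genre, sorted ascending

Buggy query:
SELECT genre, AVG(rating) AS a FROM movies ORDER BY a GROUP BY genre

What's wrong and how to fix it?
Bug: ORDER BY appears before GROUP BY; SQL clause order requires GROUP BY first

Fix: Reorder: SELECT … FROM … GROUP BY … ORDER BY …

Corrected query:
SELECT genre, AVG(rating) AS a FROM movies GROUP BY genre ORDER BY a

Result:
genre  | a       
-------+---------
Sci-Fi | 7.066667
Drama  | 7.45    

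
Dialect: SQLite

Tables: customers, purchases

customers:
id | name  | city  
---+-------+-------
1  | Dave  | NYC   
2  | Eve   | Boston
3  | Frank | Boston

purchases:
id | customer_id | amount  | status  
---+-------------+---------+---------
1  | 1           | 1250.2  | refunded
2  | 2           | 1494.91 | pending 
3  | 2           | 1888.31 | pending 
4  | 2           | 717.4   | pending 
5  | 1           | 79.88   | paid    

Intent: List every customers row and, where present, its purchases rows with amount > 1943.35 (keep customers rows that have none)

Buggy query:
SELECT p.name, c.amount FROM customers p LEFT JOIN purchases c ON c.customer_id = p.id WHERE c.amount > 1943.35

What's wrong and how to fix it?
Bug: A WHERE condition on the right-hand table after LEFT JOIN drops unmatched parents

Fix: Move the right-table condition into the ON clause so unmatched parents are kept

Corrected query:
SELECT p.name, c.amount FROM customers p LEFT JOIN purchases c ON c.customer_id = p.id AND c.amount > 1943.35

Result:
name  | amount
------+-------
Dave  | NULL  
Eve   | NULL  
Frank | NULL  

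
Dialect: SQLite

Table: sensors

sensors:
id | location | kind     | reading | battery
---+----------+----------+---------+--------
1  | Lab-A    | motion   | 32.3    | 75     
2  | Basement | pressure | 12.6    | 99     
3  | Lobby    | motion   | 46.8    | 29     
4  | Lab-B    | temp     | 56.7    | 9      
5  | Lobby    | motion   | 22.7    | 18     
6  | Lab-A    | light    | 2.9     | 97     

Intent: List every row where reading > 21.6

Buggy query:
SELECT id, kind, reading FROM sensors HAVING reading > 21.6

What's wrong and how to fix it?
Bug: This is a non-aggregate query (no GROUP BY, no aggregates), so in SQLite the HAVING clause is invalid here; a row-level condition belongs in WHERE

Fix: Use WHERE for row-level filtering

Corrected query:
SELECT id, kind, reading FROM sensors WHERE reading > 21.6

Result:
id | kind   | reading
---+--------+--------
1  | motion | 32.3   
3  | motion | 46.8   
4  | temp   | 56.7   
5  | motion | 22.7   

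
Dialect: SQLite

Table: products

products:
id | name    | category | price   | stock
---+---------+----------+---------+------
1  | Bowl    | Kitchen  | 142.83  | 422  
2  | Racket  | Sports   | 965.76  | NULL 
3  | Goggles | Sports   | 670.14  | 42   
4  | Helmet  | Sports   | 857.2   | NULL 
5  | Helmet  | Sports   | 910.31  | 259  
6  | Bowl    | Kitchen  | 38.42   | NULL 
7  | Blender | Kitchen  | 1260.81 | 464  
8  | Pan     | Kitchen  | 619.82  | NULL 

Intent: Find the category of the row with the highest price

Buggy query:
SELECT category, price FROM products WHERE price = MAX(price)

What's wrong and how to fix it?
Bug: MAX(price) is an aggregate and cannot be used directly in WHERE

Fix: Wrap MAX in a scalar subquery so WHERE compares against a single value

Corrected query:
SELECT category, price FROM products WHERE price = (SELECT MAX(price) FROM products)

Result:
category | price  
---------+--------
Kitchen  | 1260.81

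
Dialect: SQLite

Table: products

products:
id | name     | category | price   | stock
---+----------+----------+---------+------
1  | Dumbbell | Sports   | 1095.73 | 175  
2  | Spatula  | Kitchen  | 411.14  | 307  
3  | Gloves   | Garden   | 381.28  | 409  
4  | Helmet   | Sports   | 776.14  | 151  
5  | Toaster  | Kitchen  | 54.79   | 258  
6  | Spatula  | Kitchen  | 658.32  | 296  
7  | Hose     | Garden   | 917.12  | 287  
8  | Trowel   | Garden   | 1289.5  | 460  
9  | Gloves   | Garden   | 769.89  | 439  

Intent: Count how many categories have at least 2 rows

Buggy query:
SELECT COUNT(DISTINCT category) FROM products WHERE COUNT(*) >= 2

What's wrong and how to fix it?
Bug: COUNT(*) cannot appear in WHERE; the per-group count doesn't exist yet

Fix: Group first with HAVING COUNT(*) >= 2, then COUNT the resulting groups

Corrected query:
SELECT COUNT(*) FROM (SELECT category FROM products GROUP BY category HAVING COUNT(*) >= 2)

Result:
COUNT(*)
--------
3       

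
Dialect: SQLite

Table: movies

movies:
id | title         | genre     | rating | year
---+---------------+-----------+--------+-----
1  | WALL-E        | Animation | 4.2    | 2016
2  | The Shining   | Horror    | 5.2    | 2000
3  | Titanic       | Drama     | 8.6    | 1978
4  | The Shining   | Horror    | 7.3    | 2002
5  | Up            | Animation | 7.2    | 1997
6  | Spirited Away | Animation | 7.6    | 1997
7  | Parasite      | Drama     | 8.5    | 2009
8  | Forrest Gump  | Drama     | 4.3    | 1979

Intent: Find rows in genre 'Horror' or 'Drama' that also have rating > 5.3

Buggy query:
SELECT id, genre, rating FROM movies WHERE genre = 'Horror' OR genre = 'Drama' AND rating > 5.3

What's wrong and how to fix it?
Bug: AND binds tighter than OR, so this parses as genre = 'Horror' OR (genre = 'Drama' AND rating > 5.3)

Fix: Group the OR with parentheses (or use IN), then AND the threshold

Corrected query:
SELECT id, genre, rating FROM movies WHERE (genre = 'Horror' OR genre = 'Drama') AND rating > 5.3

Result:
id | genre  | rating
---+--------+-------
3  | Drama  | 8.6   
4  | Horror | 7.3   
7  | Drama  | 8.5   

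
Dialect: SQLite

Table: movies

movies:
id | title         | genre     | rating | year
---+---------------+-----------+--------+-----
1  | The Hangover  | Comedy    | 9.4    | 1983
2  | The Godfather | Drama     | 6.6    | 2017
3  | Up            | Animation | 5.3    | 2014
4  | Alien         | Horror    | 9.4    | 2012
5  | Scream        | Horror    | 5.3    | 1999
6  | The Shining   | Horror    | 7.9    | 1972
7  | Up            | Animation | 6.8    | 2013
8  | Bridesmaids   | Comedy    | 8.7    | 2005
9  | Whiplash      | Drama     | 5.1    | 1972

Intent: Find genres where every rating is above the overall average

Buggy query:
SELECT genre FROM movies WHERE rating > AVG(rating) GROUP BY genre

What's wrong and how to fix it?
Bug: AVG() is an aggregate; it can't sit directly in WHERE

Fix: Use a subquery for AVG and a HAVING MIN(...) filter so the condition holds for every row in the group

Corrected query:
SELECT genre FROM movies GROUP BY genre HAVING MIN(rating) > (SELECT AVG(rating) FROM movies)

Result:
genre 
------
Comedy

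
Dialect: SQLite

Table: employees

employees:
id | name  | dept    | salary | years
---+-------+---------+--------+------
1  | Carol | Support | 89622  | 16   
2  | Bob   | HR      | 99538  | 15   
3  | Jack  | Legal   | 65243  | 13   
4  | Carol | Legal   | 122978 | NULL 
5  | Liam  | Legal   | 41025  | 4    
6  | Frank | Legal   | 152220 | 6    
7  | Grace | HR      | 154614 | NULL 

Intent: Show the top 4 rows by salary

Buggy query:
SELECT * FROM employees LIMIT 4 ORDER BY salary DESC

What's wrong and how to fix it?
Bug: ORDER BY cannot follow LIMIT; LIMIT is the final clause

Fix: Swap the clauses: ORDER BY first, then LIMIT

Corrected query:
SELECT * FROM employees ORDER BY salary DESC LIMIT 4

Result:
id | name  | dept  | salary | years
---+-------+-------+--------+------
7  | Grace | HR    | 154614 | NULL 
6  | Frank | Legal | 152220 | 6    
4  | Carol | Legal | 122978 | NULL 
2  | Bob   | HR    | 99538  | 15   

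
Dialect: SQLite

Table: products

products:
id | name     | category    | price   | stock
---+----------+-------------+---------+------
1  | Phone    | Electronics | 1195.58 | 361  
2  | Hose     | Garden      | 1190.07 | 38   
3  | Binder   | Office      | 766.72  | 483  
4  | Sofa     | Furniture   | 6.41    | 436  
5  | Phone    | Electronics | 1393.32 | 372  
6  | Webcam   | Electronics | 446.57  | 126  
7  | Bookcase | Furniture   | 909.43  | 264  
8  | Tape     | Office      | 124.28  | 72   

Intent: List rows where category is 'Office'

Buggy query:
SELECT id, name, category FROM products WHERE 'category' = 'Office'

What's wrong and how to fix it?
Bug: Single quotes denote string literals in SQL; the column name is being compared as a constant string

Fix: Reference the column as category without single quotes

Corrected query:
SELECT id, name, category FROM products WHERE category = 'Office'

Result:
id | name   | category
---+--------+---------
3  | Binder | Office  
8  | Tape   | Office  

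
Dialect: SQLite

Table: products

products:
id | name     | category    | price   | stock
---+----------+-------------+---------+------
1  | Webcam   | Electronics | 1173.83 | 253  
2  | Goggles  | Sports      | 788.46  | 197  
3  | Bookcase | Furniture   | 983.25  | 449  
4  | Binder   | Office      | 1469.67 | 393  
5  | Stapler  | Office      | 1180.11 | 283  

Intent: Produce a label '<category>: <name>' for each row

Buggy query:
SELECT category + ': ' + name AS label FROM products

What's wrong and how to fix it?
Bug: '+' is numeric addition; on text columns SQLite converts them to 0 instead of concatenating

Fix: Replace + with || to concatenate text

Corrected query:
SELECT category || ': ' || name AS label FROM products

Result:
label              
-------------------
Electronics: Webcam
Sports: Goggles    
Furniture: Bookcase
Office: Binder     
Office: Stapler    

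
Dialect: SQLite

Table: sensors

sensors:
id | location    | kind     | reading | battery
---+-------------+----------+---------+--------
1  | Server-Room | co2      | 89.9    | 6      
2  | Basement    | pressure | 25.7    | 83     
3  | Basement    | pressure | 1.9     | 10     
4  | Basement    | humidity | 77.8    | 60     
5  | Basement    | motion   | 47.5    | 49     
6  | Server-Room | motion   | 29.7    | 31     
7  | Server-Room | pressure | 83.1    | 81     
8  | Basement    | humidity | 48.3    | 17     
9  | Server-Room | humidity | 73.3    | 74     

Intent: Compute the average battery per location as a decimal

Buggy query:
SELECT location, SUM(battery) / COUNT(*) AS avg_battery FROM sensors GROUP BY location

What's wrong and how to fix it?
Bug: Both operands are integers, so '/' performs integer division and truncates

Fix: Multiply by 1.0 (or CAST to REAL) to force floating-point division

Corrected query:
SELECT location, SUM(battery) * 1.0 / COUNT(*) AS avg_battery FROM sensors GROUP BY location

Result:
location    | avg_battery
------------+------------
Basement    | 43.8       
Server-Room | 48         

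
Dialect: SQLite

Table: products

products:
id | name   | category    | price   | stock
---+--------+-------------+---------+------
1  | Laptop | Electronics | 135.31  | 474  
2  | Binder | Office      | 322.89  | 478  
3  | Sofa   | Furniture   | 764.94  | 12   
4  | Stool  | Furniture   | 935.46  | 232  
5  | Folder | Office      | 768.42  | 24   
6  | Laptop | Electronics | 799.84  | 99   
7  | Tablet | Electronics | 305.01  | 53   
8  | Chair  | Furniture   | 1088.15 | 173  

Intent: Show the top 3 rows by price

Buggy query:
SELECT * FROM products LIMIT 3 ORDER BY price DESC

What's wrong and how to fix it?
Bug: LIMIT must come after ORDER BY

Fix: Sort with ORDER BY, then apply LIMIT

Corrected query:
SELECT * FROM products ORDER BY price DESC LIMIT 3

Result:
id | name   | category    | price   | stock
---+--------+-------------+---------+------
8  | Chair  | Furniture   | 1088.15 | 173  
4  | Stool  | Furniture   | 935.46  | 232  
6  | Laptop | Electronics | 799.84  | 99   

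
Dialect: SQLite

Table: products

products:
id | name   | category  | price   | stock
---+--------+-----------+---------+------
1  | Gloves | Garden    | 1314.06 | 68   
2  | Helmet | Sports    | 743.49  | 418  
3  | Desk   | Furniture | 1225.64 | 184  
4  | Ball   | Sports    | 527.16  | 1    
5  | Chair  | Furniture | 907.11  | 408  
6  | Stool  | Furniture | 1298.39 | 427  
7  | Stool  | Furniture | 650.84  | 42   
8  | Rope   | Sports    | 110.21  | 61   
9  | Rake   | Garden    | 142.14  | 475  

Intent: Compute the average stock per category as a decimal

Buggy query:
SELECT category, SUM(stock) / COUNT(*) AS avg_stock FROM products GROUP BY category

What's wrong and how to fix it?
Bug: Both operands are integers, so '/' performs integer division and truncates

Fix: Cast one side to REAL so the division keeps the fractional part

Corrected query:
SELECT category, SUM(stock) * 1.0 / COUNT(*) AS avg_stock FROM products GROUP BY category

Result:
category  | avg_stock
----------+----------
Furniture | 265.25   
Garden    | 271.5    
Sports    | 160      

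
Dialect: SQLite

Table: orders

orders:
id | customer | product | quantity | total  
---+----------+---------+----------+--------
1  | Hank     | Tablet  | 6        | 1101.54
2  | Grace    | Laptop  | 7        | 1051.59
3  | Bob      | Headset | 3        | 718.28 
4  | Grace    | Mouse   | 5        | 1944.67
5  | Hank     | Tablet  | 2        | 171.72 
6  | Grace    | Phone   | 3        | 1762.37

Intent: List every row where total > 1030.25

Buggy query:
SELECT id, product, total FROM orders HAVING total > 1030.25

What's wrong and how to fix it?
Bug: HAVING filters the output of aggregation, but this query has no GROUP BY and no aggregate functions, so SQLite rejects it (HAVING clause on a non-aggregate query); the condition here is per row

Fix: Use WHERE for row-level filtering

Corrected query:
SELECT id, product, total FROM orders WHERE total > 1030.25

Result:
id | product | total  
---+---------+--------
1  | Tablet  | 1101.54
2  | Laptop  | 1051.59
4  | Mouse   | 1944.67
6  | Phone   | 1762.37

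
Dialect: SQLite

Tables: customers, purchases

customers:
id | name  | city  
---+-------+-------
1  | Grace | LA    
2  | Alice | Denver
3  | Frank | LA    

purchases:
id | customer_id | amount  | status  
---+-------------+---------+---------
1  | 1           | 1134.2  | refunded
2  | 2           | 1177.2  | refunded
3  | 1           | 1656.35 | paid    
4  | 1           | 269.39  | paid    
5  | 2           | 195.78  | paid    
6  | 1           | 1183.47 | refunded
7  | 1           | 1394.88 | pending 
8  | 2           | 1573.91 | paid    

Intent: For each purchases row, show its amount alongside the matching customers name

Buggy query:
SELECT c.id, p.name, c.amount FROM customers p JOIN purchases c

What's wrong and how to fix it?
Bug: Missing join condition: each purchases row is matched to all customers rows instead of just its own

Fix: Specify the join condition linking the foreign key to the parent id

Corrected query:
SELECT c.id, p.name, c.amount FROM customers p JOIN purchases c ON c.customer_id = p.id

Result:
id | name  | amount 
---+-------+--------
1  | Grace | 1134.2 
2  | Alice | 1177.2 
3  | Grace | 1656.35
4  | Grace | 269.39 
5  | Alice | 195.78 
6  | Grace | 1183.47
7  | Grace | 1394.88
8  | Alice | 1573.91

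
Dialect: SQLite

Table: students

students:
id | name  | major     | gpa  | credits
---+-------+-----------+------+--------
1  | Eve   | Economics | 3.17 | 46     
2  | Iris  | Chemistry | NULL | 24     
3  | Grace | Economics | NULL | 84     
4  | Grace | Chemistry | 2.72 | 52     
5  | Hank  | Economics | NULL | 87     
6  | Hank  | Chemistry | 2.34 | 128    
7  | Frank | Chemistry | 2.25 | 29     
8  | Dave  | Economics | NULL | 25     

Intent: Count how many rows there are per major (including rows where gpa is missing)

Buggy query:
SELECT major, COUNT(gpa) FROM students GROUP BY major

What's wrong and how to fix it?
Bug: COUNT(column) counts non-NULL values only; rows with NULL gpa aren't counted

Fix: Replace COUNT(gpa) with COUNT(*)

Corrected query:
SELECT major, COUNT(*) FROM students GROUP BY major

Result:
major     | COUNT(*)
----------+---------
Chemistry | 4       
Economics | 4       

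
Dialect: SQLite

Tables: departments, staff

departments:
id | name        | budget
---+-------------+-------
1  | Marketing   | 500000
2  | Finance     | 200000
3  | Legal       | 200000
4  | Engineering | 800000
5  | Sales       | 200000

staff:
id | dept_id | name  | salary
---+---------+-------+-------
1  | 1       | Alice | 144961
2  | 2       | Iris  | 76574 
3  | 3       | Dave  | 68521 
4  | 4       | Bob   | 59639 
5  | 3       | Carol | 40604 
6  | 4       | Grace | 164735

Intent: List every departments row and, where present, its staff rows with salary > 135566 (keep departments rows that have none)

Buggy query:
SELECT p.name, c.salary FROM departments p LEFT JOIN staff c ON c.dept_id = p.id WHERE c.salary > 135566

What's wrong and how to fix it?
Bug: A WHERE condition on the right-hand table after LEFT JOIN drops unmatched parents

Fix: Move the right-table condition into the ON clause so unmatched parents are kept

Corrected query:
SELECT p.name, c.salary FROM departments p LEFT JOIN staff c ON c.dept_id = p.id AND c.salary > 135566

Result:
name        | salary
------------+-------
Marketing   | 144961
Finance     | NULL  
Legal       | NULL  
Engineering | 164735
Sales       | NULL  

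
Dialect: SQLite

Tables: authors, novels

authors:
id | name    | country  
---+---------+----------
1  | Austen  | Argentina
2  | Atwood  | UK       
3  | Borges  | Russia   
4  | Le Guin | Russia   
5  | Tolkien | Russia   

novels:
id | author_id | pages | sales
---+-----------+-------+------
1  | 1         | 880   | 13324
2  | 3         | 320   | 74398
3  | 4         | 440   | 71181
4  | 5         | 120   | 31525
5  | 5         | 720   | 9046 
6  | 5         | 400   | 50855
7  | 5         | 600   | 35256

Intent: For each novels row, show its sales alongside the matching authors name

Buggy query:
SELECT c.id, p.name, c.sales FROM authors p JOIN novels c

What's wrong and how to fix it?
Bug: Missing join condition: each novels row is matched to all authors rows instead of just its own

Fix: Add ON c.author_id = p.id to the JOIN

Corrected query:
SELECT c.id, p.name, c.sales FROM authors p JOIN novels c ON c.author_id = p.id

Result:
id | name    | sales
---+---------+------
1  | Austen  | 13324
2  | Borges  | 74398
3  | Le Guin | 71181
4  | Tolkien | 31525
5  | Tolkien | 9046 
6  | Tolkien | 50855
7  | Tolkien | 35256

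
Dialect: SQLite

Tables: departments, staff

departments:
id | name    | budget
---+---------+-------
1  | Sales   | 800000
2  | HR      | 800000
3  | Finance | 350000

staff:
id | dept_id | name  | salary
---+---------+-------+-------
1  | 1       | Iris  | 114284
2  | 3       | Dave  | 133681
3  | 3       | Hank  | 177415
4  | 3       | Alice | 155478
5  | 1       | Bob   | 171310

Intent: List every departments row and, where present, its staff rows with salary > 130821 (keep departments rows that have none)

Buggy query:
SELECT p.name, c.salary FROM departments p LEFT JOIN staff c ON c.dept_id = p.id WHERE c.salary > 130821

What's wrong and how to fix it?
Bug: Filtering c.salary in WHERE discards the NULL rows produced by LEFT JOIN, turning it into an inner join

Fix: Put 'c.salary > 130821' in the JOIN's ON clause instead of WHERE

Corrected query:
SELECT p.name, c.salary FROM departments p LEFT JOIN staff c ON c.dept_id = p.id AND c.salary > 130821

Result:
name    | salary
--------+-------
Sales   | 171310
HR      | NULL  
Finance | 133681
Finance | 155478
Finance | 177415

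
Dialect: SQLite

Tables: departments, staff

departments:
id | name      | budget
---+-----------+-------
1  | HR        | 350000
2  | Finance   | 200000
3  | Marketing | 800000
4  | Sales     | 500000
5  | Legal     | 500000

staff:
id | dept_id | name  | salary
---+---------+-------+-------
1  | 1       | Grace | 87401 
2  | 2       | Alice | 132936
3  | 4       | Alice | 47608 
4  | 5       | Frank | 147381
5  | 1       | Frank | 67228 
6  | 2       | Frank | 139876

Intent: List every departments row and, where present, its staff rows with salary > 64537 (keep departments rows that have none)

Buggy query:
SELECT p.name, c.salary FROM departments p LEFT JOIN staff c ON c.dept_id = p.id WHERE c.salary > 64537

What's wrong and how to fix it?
Bug: Filtering c.salary in WHERE discards the NULL rows produced by LEFT JOIN, turning it into an inner join

Fix: Move the right-table condition into the ON clause so unmatched parents are kept

Corrected query:
SELECT p.name, c.salary FROM departments p LEFT JOIN staff c ON c.dept_id = p.id AND c.salary > 64537

Result:
name      | salary
----------+-------
HR        | 67228 
HR        | 87401 
Finance   | 132936
Finance   | 139876
Marketing | NULL  
Sales     | NULL  
Legal     | 147381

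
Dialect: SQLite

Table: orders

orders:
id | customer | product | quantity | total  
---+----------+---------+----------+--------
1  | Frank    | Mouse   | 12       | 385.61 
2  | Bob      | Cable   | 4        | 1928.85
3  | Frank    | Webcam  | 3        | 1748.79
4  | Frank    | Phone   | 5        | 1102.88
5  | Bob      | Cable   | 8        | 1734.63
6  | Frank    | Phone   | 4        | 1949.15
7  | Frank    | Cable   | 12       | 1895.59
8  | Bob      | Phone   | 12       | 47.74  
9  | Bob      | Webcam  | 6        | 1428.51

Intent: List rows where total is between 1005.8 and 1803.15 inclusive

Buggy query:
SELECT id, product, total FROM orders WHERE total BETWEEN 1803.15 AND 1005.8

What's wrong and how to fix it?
Bug: BETWEEN expects the lower bound first; with 1803.15 AND 1005.8 the range is empty

Fix: Write BETWEEN 1005.8 AND 1803.15

Corrected query:
SELECT id, product, total FROM orders WHERE total BETWEEN 1005.8 AND 1803.15

Result:
id | product | total  
---+---------+--------
3  | Webcam  | 1748.79
4  | Phone   | 1102.88
5  | Cable   | 1734.63
9  | Webcam  | 1428.51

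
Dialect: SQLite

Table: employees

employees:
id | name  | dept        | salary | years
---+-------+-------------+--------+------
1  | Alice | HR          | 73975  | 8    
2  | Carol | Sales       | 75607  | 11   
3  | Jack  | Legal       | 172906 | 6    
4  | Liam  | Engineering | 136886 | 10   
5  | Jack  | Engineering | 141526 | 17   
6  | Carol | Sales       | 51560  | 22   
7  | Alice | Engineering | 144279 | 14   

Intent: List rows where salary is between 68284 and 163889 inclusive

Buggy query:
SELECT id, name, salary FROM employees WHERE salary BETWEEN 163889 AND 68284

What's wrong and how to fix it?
Bug: The bounds are reversed; BETWEEN a AND b requires a <= b to match anything

Fix: Swap the bounds so the smaller value comes first

Corrected query:
SELECT id, name, salary FROM employees WHERE salary BETWEEN 68284 AND 163889

Result:
id | name  | salary
---+-------+-------
1  | Alice | 73975 
2  | Carol | 75607 
4  | Liam  | 136886
5  | Jack  | 141526
7  | Alice | 144279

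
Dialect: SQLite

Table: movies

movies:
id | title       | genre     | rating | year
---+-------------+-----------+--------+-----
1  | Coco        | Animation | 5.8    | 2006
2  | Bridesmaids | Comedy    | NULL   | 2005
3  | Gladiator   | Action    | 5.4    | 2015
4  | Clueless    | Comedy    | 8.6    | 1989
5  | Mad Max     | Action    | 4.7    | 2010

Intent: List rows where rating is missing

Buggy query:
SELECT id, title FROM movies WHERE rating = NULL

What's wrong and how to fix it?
Bug: Comparing to NULL with '=' never matches; NULL = NULL is unknown, not true

Fix: Replace '= NULL' with 'IS NULL'

Corrected query:
SELECT id, title FROM movies WHERE rating IS NULL

Result:
id | title      
---+------------
2  | Bridesmaids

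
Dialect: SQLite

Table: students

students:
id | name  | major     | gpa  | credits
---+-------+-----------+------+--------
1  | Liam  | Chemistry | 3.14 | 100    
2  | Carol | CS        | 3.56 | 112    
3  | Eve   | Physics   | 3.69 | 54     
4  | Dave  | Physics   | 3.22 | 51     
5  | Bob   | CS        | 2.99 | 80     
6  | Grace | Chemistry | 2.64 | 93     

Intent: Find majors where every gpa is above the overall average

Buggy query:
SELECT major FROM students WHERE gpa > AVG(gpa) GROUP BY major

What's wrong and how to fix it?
Bug: WHERE evaluates per row before aggregation, so AVG() is unavailable

Fix: Compute the overall average in a scalar subquery and compare each group's MIN against it in HAVING

Corrected query:
SELECT major FROM students GROUP BY major HAVING MIN(gpa) > (SELECT AVG(gpa) FROM students)

Result:
major  
-------
Physics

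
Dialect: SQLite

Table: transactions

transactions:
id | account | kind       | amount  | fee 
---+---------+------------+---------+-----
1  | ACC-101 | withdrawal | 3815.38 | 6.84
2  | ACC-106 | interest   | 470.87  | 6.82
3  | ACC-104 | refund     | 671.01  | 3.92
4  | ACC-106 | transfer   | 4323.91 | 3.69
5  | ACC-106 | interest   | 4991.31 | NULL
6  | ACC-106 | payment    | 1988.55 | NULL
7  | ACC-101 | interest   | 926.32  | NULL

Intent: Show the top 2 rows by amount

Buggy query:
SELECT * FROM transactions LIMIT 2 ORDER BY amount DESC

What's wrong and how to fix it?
Bug: ORDER BY cannot follow LIMIT; LIMIT is the final clause

Fix: Sort with ORDER BY, then apply LIMIT

Corrected query:
SELECT * FROM transactions ORDER BY amount DESC LIMIT 2

Result:
id | account | kind     | amount  | fee 
---+---------+----------+---------+-----
5  | ACC-106 | interest | 4991.31 | NULL
4  | ACC-106 | transfer | 4323.91 | 3.69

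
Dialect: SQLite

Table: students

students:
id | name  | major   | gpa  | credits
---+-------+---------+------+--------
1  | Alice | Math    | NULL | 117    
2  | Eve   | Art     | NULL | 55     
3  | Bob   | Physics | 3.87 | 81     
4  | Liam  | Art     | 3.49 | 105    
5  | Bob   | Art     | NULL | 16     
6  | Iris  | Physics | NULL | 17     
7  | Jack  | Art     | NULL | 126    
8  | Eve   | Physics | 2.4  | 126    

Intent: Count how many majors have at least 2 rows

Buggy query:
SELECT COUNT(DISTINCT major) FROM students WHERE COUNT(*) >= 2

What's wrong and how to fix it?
Bug: COUNT(*) cannot appear in WHERE; the per-group count doesn't exist yet

Fix: Group first with HAVING COUNT(*) >= 2, then COUNT the resulting groups

Corrected query:
SELECT COUNT(*) FROM (SELECT major FROM students GROUP BY major HAVING COUNT(*) >= 2)

Result:
COUNT(*)
--------
2       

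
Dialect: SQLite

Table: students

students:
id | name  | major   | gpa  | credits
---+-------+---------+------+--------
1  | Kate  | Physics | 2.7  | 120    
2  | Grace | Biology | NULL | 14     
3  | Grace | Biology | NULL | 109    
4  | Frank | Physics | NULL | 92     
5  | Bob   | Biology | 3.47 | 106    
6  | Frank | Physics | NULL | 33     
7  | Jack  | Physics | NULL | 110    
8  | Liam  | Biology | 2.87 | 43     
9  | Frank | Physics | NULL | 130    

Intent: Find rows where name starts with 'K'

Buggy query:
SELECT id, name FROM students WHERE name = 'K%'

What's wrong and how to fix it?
Bug: Wildcards only work with LIKE; '=' treats '%' as a literal character

Fix: Replace '=' with LIKE so 'K%' is treated as a pattern

Corrected query:
SELECT id, name FROM students WHERE name LIKE 'K%'

Result:
id | name
---+-----
1  | Kate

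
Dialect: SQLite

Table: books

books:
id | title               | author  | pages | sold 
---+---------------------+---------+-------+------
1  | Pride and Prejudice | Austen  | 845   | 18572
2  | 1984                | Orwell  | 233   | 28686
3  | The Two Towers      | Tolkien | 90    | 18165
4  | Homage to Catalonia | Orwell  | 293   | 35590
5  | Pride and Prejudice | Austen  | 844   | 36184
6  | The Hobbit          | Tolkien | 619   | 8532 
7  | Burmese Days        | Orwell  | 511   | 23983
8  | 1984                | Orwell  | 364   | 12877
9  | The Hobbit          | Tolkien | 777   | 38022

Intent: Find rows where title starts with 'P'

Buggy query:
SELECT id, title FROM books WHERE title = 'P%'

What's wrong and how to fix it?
Bug: Wildcards only work with LIKE; '=' treats '%' as a literal character

Fix: Use LIKE for wildcard pattern matching

Corrected query:
SELECT id, title FROM books WHERE title LIKE 'P%'

Result:
id | title              
---+--------------------
1  | Pride and Prejudice
5  | Pride and Prejudice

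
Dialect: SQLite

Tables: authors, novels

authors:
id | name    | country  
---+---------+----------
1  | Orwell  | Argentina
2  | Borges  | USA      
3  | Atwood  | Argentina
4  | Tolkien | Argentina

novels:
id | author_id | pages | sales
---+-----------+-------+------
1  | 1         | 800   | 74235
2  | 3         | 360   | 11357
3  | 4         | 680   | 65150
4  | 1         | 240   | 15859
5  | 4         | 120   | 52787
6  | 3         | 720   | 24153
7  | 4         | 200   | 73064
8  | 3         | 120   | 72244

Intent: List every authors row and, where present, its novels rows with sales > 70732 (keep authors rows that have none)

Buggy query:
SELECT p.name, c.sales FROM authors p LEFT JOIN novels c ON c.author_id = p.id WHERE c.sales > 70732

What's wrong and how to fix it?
Bug: A WHERE condition on the right-hand table after LEFT JOIN drops unmatched parents

Fix: Move the right-table condition into the ON clause so unmatched parents are kept

Corrected query:
SELECT p.name, c.sales FROM authors p LEFT JOIN novels c ON c.author_id = p.id AND c.sales > 70732

Result:
name    | sales
--------+------
Orwell  | 74235
Borges  | NULL 
Atwood  | 72244
Tolkien | 73064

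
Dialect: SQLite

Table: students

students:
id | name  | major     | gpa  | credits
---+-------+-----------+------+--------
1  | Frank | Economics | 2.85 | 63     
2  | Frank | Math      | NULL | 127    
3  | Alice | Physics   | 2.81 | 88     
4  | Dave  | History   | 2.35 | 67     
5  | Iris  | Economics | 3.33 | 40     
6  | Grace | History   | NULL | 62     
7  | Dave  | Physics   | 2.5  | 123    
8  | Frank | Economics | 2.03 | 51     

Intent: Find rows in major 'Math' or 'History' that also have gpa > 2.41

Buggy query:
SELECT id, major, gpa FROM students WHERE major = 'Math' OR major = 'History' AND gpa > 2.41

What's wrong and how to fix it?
Bug: AND binds tighter than OR, so this parses as major = 'Math' OR (major = 'History' AND gpa > 2.41)

Fix: Group the OR with parentheses (or use IN), then AND the threshold

Corrected query:
SELECT id, major, gpa FROM students WHERE (major = 'Math' OR major = 'History') AND gpa > 2.41

Result:
(no rows)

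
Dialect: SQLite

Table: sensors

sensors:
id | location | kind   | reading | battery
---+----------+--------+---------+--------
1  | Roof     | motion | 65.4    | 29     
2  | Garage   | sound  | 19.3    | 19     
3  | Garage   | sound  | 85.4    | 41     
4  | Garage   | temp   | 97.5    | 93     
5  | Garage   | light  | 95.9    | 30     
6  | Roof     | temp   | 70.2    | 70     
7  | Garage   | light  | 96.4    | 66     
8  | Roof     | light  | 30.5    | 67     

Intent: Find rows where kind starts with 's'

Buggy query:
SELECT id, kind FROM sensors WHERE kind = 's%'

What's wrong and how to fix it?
Bug: Wildcards only work with LIKE; '=' treats '%' as a literal character

Fix: Replace '=' with LIKE so 's%' is treated as a pattern

Corrected query:
SELECT id, kind FROM sensors WHERE kind LIKE 's%'

Result:
id | kind 
---+------
2  | sound
3  | sound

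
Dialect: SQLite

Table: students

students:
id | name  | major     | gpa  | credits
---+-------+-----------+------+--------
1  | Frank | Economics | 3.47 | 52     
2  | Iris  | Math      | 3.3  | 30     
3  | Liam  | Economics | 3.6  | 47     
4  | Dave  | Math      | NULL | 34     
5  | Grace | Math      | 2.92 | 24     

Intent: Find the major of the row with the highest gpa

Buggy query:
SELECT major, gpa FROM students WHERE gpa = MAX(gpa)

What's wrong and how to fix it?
Bug: MAX(gpa) is an aggregate and cannot be used directly in WHERE

Fix: Wrap MAX in a scalar subquery so WHERE compares against a single value

Corrected query:
SELECT major, gpa FROM students WHERE gpa = (SELECT MAX(gpa) FROM students)

Result:
major     | gpa
----------+----
Economics | 3.6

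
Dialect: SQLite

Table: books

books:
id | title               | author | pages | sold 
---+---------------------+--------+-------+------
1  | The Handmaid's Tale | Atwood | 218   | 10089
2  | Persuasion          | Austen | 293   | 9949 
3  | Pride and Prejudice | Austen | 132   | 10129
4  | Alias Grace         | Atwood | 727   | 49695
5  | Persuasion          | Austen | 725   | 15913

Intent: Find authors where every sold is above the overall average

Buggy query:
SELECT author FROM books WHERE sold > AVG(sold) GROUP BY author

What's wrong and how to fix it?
Bug: AVG() is an aggregate; it can't sit directly in WHERE

Fix: Use a subquery for AVG and a HAVING MIN(...) filter so the condition holds for every row in the group

Corrected query:
SELECT author FROM books GROUP BY author HAVING MIN(sold) > (SELECT AVG(sold) FROM books)

Result:
(no rows)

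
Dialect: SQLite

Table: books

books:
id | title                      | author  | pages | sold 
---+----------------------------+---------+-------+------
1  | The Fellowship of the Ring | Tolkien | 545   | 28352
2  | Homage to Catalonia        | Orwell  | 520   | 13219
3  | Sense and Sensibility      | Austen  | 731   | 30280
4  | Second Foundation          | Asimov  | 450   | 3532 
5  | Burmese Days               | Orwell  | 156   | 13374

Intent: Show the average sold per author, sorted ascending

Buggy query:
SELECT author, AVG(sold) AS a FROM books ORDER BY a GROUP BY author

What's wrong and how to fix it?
Bug: GROUP BY must precede ORDER BY

Fix: Move ORDER BY to the end, after GROUP BY

Corrected query:
SELECT author, AVG(sold) AS a FROM books GROUP BY author ORDER BY a

Result:
author  | a      
--------+--------
Asimov  | 3532   
Orwell  | 13296.5
Tolkien | 28352  
Austen  | 30280  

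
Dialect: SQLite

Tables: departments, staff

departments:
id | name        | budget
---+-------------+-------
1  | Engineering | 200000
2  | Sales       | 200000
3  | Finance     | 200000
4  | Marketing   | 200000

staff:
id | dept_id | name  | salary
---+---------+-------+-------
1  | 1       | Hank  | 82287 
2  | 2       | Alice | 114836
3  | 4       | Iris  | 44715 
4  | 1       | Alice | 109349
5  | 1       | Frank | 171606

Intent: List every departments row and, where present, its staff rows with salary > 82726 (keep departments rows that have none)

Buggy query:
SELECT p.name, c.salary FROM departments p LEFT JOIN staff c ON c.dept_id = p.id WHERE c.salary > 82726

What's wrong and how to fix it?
Bug: Filtering c.salary in WHERE discards the NULL rows produced by LEFT JOIN, turning it into an inner join

Fix: Move the right-table condition into the ON clause so unmatched parents are kept

Corrected query:
SELECT p.name, c.salary FROM departments p LEFT JOIN staff c ON c.dept_id = p.id AND c.salary > 82726

Result:
name        | salary
------------+-------
Engineering | 109349
Engineering | 171606
Sales       | 114836
Finance     | NULL  
Marketing   | NULL  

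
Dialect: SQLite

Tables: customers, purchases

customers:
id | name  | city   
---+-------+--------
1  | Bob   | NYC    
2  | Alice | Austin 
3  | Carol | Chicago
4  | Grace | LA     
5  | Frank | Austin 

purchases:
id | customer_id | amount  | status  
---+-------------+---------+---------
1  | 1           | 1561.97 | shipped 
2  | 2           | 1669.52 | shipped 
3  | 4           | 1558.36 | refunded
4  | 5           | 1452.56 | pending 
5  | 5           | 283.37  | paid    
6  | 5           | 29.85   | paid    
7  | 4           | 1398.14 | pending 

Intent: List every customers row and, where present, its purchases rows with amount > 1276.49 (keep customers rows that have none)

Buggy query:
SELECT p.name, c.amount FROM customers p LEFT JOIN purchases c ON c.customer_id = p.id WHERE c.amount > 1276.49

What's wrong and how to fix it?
Bug: A WHERE condition on the right-hand table after LEFT JOIN drops unmatched parents

Fix: Put 'c.amount > 1276.49' in the JOIN's ON clause instead of WHERE

Corrected query:
SELECT p.name, c.amount FROM customers p LEFT JOIN purchases c ON c.customer_id = p.id AND c.amount > 1276.49

Result:
name  | amount 
------+--------
Bob   | 1561.97
Alice | 1669.52
Carol | NULL   
Grace | 1398.14
Grace | 1558.36
Frank | 1452.56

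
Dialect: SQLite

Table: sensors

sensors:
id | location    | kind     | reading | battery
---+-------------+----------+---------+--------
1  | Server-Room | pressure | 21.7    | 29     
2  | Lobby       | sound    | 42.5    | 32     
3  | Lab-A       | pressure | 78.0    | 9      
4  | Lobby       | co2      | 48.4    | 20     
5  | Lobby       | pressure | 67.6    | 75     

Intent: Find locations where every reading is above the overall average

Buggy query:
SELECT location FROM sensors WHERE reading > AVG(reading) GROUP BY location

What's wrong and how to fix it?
Bug: WHERE evaluates per row before aggregation, so AVG() is unavailable

Fix: Use a subquery for AVG and a HAVING MIN(...) filter so the condition holds for every row in the group

Corrected query:
SELECT location FROM sensors GROUP BY location HAVING MIN(reading) > (SELECT AVG(reading) FROM sensors)

Result:
location
--------
Lab-A   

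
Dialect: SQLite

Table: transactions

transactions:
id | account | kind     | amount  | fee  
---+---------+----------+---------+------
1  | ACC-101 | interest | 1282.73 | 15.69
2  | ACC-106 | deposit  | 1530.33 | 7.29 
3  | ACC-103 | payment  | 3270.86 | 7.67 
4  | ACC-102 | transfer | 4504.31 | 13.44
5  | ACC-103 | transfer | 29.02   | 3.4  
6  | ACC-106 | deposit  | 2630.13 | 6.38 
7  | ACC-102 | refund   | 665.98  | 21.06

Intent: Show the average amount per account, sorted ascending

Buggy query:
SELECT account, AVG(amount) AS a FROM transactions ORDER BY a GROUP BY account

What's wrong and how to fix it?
Bug: GROUP BY must precede ORDER BY

Fix: Move ORDER BY to the end, after GROUP BY

Corrected query:
SELECT account, AVG(amount) AS a FROM transactions GROUP BY account ORDER BY a

Result:
account | a       
--------+---------
ACC-101 | 1282.73 
ACC-103 | 1649.94 
ACC-106 | 2080.23 
ACC-102 | 2585.145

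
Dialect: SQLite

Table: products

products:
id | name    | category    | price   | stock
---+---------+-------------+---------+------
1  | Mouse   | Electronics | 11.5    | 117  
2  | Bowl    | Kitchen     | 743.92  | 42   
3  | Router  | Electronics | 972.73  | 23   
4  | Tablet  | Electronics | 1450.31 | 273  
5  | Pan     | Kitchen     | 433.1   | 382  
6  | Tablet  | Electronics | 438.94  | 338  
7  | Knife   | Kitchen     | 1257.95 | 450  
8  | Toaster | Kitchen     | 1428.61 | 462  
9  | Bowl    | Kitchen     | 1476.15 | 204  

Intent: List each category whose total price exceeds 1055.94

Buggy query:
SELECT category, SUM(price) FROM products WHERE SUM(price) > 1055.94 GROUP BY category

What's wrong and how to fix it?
Bug: Aggregate functions cannot appear in a WHERE clause

Fix: Use HAVING (which filters groups after aggregation) instead of WHERE

Corrected query:
SELECT category, SUM(price) FROM products GROUP BY category HAVING SUM(price) > 1055.94

Result:
category    | SUM(price)
------------+-----------
Electronics | 2873.48   
Kitchen     | 5339.73   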